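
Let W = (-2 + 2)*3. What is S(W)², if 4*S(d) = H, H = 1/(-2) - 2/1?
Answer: 25/64 ≈ 0.39063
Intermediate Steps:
W = 0 (W = 0*3 = 0)
H = -5/2 (H = 1*(-½) - 2*1 = -½ - 2 = -5/2 ≈ -2.5000)
S(d) = -5/8 (S(d) = (¼)*(-5/2) = -5/8)
S(W)² = (-5/8)² = 25/64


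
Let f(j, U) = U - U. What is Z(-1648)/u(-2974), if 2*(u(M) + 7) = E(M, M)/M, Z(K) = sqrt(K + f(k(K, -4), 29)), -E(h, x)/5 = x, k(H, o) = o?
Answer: -8*I*sqrt(103)/19 ≈ -4.2732*I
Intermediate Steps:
E(h, x) = -5*x
f(j, U) = 0
Z(K) = sqrt(K) (Z(K) = sqrt(K + 0) = sqrt(K))
u(M) = -19/2 (u(M) = -7 + ((-5*M)/M)/2 = -7 + (1/2)*(-5) = -7 - 5/2 = -19/2)
Z(-1648)/u(-2974) = sqrt(-1648)/(-19/2) = (4*I*sqrt(103))*(-2/19) = -8*I*sqrt(103)/19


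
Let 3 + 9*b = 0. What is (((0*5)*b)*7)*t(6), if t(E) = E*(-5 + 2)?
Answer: 0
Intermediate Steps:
b = -⅓ (b = -⅓ + (⅑)*0 = -⅓ + 0 = -⅓ ≈ -0.33333)
t(E) = -3*E (t(E) = E*(-3) = -3*E)
(((0*5)*b)*7)*t(6) = (((0*5)*(-⅓))*7)*(-3*6) = ((0*(-⅓))*7)*(-18) = (0*7)*(-18) = 0*(-18) = 0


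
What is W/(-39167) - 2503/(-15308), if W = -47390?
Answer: 823481121/599568436 ≈ 1.3735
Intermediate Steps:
W/(-39167) - 2503/(-15308) = -47390/(-39167) - 2503/(-15308) = -47390*(-1/39167) - 2503*(-1/15308) = 47390/39167 + 2503/15308 = 823481121/599568436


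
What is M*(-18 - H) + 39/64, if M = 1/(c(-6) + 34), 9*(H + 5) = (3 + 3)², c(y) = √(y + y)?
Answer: 535/4672 + 17*I*√3/584 ≈ 0.11451 + 0.050419*I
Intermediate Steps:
c(y) = √2*√y (c(y) = √(2*y) = √2*√y)
H = -1 (H = -5 + (3 + 3)²/9 = -5 + (⅑)*6² = -5 + (⅑)*36 = -5 + 4 = -1)
M = 1/(34 + 2*I*√3) (M = 1/(√2*√(-6) + 34) = 1/(√2*(I*√6) + 34) = 1/(2*I*√3 + 34) = 1/(34 + 2*I*√3) ≈ 0.02911 - 0.0029658*I)
M*(-18 - H) + 39/64 = (17/584 - I*√3/584)*(-18 - 1*(-1)) + 39/64 = (17/584 - I*√3/584)*(-18 + 1) + 39*(1/64) = (17/584 - I*√3/584)*(-17) + 39/64 = (-289/584 + 17*I*√3/584) + 39/64 = 535/4672 + 17*I*√3/584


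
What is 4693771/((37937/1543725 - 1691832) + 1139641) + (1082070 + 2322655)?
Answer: 2902285936676530075/852431013538 ≈ 3.4047e+6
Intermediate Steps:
4693771/((37937/1543725 - 1691832) + 1139641) + (1082070 + 2322655) = 4693771/((37937*(1/1543725) - 1691832) + 1139641) + 3404725 = 4693771/((37937/1543725 - 1691832) + 1139641) + 3404725 = 4693771/(-2611723316263/1543725 + 1139641) + 3404725 = 4693771/(-852431013538/1543725) + 3404725 = 4693771*(-1543725/852431013538) + 3404725 = -7245891636975/852431013538 + 3404725 = 2902285936676530075/852431013538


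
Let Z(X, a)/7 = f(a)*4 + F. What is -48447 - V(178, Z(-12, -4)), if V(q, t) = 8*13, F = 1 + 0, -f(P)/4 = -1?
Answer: -48551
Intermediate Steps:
f(P) = 4 (f(P) = -4*(-1) = 4)
F = 1
Z(X, a) = 119 (Z(X, a) = 7*(4*4 + 1) = 7*(16 + 1) = 7*17 = 119)
V(q, t) = 104
-48447 - V(178, Z(-12, -4)) = -48447 - 1*104 = -48447 - 104 = -48551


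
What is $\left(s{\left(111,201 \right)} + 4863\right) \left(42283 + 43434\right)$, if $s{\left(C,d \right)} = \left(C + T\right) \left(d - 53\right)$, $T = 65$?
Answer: $2649598187$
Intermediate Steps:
$s{\left(C,d \right)} = \left(-53 + d\right) \left(65 + C\right)$ ($s{\left(C,d \right)} = \left(C + 65\right) \left(d - 53\right) = \left(65 + C\right) \left(-53 + d\right) = \left(-53 + d\right) \left(65 + C\right)$)
$\left(s{\left(111,201 \right)} + 4863\right) \left(42283 + 43434\right) = \left(\left(-3445 - 5883 + 65 \cdot 201 + 111 \cdot 201\right) + 4863\right) \left(42283 + 43434\right) = \left(\left(-3445 - 5883 + 13065 + 22311\right) + 4863\right) 85717 = \left(26048 + 4863\right) 85717 = 30911 \cdot 85717 = 2649598187$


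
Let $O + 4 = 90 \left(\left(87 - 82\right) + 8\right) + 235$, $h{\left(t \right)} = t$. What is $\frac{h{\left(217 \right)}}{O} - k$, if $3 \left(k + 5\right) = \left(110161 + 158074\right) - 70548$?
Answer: $- \frac{30770869}{467} \approx -65891.0$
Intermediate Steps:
$k = \frac{197672}{3}$ ($k = -5 + \frac{\left(110161 + 158074\right) - 70548}{3} = -5 + \frac{268235 - 70548}{3} = -5 + \frac{1}{3} \cdot 197687 = -5 + \frac{197687}{3} = \frac{197672}{3} \approx 65891.0$)
$O = 1401$ ($O = -4 + \left(90 \left(\left(87 - 82\right) + 8\right) + 235\right) = -4 + \left(90 \left(5 + 8\right) + 235\right) = -4 + \left(90 \cdot 13 + 235\right) = -4 + \left(1170 + 235\right) = -4 + 1405 = 1401$)
$\frac{h{\left(217 \right)}}{O} - k = \frac{217}{1401} - \frac{197672}{3} = - \frac{30770869}{467}$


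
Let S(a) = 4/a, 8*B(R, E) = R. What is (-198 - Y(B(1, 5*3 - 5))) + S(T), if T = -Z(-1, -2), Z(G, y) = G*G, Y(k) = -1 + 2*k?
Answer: -805/4 ≈ -201.25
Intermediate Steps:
B(R, E) = R/8
Z(G, y) = G**2
T = -1 (T = -1*(-1)**2 = -1*1 = -1)
(-198 - Y(B(1, 5*3 - 5))) + S(T) = (-198 - (-1 + 2*((1/8)*1))) + 4/(-1) = (-198 - (-1 + 2*(1/8))) + 4*(-1) = (-198 - (-1 + 1/4)) - 4 = (-198 - 1*(-3/4)) - 4 = (-198 + 3/4) - 4 = -789/4 - 4 = -805/4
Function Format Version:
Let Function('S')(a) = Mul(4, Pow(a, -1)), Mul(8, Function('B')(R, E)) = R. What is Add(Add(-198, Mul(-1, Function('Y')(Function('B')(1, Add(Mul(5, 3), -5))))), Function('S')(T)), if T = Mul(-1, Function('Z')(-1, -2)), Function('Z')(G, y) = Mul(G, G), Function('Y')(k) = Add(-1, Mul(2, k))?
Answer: Rational(-805, 4) ≈ -201.25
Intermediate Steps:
Function('B')(R, E) = Mul(Rational(1, 8), R)
Function('Z')(G, y) = Pow(G, 2)
T = -1 (T = Mul(-1, Pow(-1, 2)) = Mul(-1, 1) = -1)
Add(Add(-198, Mul(-1, Function('Y')(Function('B')(1, Add(Mul(5, 3), -5))))), Function('S')(T)) = Add(Add(-198, Mul(-1, Add(-1, Mul(2, Mul(Rational(1, 8), 1))))), Mul(4, Pow(-1, -1))) = Add(Add(-198, Mul(-1, Add(-1, Mul(2, Rational(1, 8))))), Mul(4, -1)) = Add(Add(-198, Mul(-1, Add(-1, Rational(1, 4)))), -4) = Add(Add(-198, Mul(-1, Rational(-3, 4))), -4) = Add(Add(-198, Rational(3, 4)), -4) = Add(Rational(-789, 4), -4) = Rational(-805, 4)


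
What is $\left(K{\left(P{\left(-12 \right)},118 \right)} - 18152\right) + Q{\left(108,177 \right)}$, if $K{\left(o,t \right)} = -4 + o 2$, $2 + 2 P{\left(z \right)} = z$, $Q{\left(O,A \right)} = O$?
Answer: $-18062$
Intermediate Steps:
$P{\left(z \right)} = -1 + \frac{z}{2}$
$K{\left(o,t \right)} = -4 + 2 o$
$\left(K{\left(P{\left(-12 \right)},118 \right)} - 18152\right) + Q{\left(108,177 \right)} = \left(\left(-4 + 2 \left(-1 + \frac{1}{2} \left(-12\right)\right)\right) - 18152\right) + 108 = \left(\left(-4 + 2 \left(-1 - 6\right)\right) - 18152\right) + 108 = \left(\left(-4 + 2 \left(-7\right)\right) - 18152\right) + 108 = \left(\left(-4 - 14\right) - 18152\right) + 108 = \left(-18 - 18152\right) + 108 = -18170 + 108 = -18062$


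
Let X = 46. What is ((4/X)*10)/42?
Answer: 10/483 ≈ 0.020704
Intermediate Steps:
((4/X)*10)/42 = ((4/46)*10)/42 = ((4*(1/46))*10)*(1/42) = ((2/23)*10)*(1/42) = (20/23)*(1/42) = 10/483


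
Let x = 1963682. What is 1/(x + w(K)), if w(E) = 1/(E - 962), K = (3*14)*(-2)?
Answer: 1046/2054011371 ≈ 5.0925e-7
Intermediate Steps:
K = -84 (K = 42*(-2) = -84)
w(E) = 1/(-962 + E)
1/(x + w(K)) = 1/(1963682 + 1/(-962 - 84)) = 1/(1963682 + 1/(-1046)) = 1/(1963682 - 1/1046) = 1/(2054011371/1046) = 1046/2054011371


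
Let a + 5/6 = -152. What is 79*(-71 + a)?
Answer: -106097/6 ≈ -17683.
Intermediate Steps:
a = -917/6 (a = -⅚ - 152 = -917/6 ≈ -152.83)
79*(-71 + a) = 79*(-71 - 917/6) = 79*(-1343/6) = -106097/6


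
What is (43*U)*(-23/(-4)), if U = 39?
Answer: 38571/4 ≈ 9642.8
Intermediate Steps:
(43*U)*(-23/(-4)) = (43*39)*(-23/(-4)) = 1677*(-23*(-1/4)) = 1677*(23/4) = 38571/4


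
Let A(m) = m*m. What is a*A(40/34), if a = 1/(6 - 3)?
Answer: 400/867 ≈ 0.46136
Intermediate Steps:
A(m) = m**2
a = 1/3 ≈ 0.33333
a*A(40/34) = (40/34)**2/3 = (40*(1/34))**2/3 = (20/17)**2/3 = (1/3)*(400/289) = 400/867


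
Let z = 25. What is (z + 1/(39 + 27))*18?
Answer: 4953/11 ≈ 450.27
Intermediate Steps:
(z + 1/(39 + 27))*18 = (25 + 1/(39 + 27))*18 = (25 + 1/66)*18 = (1651/66)*18 = 4953/11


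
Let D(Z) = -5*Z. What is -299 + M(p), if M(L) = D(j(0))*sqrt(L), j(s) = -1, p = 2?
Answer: -299 + 5*sqrt(2) ≈ -291.93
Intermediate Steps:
M(L) = 5*sqrt(L) (M(L) = (-5*(-1))*sqrt(L) = 5*sqrt(L))
-299 + M(p) = -299 + 5*sqrt(2)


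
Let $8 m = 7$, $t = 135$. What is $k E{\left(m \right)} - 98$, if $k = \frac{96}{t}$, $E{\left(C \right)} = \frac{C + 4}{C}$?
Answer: $- \frac{9874}{105} \approx -94.038$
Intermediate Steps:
$m = \frac{7}{8}$ ($m = \frac{1}{8} \cdot 7 = \frac{7}{8} \approx 0.875$)
$E{\left(C \right)} = \frac{4 + C}{C}$
$k = \frac{32}{45}$ ($k = \frac{96}{135} = 96 \cdot \frac{1}{135} = \frac{32}{45} \approx 0.71111$)
$k E{\left(m \right)} - 98 = \frac{32 \frac{4 + \frac{7}{8}}{\frac{7}{8}}}{45} - 98 = \frac{32 \cdot \frac{8}{7} \cdot \frac{39}{8}}{45} - 98 = \frac{32}{45} \cdot \frac{39}{7} - 98 = \frac{416}{105} - 98 = - \frac{9874}{105}$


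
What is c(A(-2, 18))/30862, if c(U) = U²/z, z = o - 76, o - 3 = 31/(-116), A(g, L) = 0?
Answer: 0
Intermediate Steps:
o = 317/116 (o = 3 + 31/(-116) = 3 + 31*(-1/116) = 3 - 31/116 = 317/116 ≈ 2.7328)
z = -8499/116 (z = 317/116 - 76 = -8499/116 ≈ -73.267)
c(U) = -116*U²/8499 (c(U) = U²/(-8499/116) = U²*(-116/8499) = -116*U²/8499)
c(A(-2, 18))/30862 = -116/8499*0²/30862 = -116/8499*0*(1/30862) = 0*(1/30862) = 0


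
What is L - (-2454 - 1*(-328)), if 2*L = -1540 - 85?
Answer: 2627/2 ≈ 1313.5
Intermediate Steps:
L = -1625/2 (L = (-1540 - 85)/2 = (½)*(-1625) = -1625/2 ≈ -812.50)
L - (-2454 - 1*(-328)) = -1625/2 - (-2454 - 1*(-328)) = -1625/2 - (-2454 + 328) = -1625/2 - 1*(-2126) = -1625/2 + 2126 = 2627/2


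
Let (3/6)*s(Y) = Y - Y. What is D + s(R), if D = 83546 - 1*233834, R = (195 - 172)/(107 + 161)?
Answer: -150288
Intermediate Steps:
R = 23/268 ≈ 0.085821
s(Y) = 0 (s(Y) = 2*(Y - Y) = 2*0 = 0)
D = -150288 (D = 83546 - 233834 = -150288)
D + s(R) = -150288 + 0 = -150288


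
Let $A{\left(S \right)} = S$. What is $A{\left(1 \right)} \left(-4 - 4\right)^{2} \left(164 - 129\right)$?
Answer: $2240$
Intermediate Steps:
$A{\left(1 \right)} \left(-4 - 4\right)^{2} \left(164 - 129\right) = 1 \left(-4 - 4\right)^{2} \left(164 - 129\right) = 1 \left(-8\right)^{2} \left(164 - 129\right) = 1 \cdot 64 \cdot 35 = 64 \cdot 35 = 2240$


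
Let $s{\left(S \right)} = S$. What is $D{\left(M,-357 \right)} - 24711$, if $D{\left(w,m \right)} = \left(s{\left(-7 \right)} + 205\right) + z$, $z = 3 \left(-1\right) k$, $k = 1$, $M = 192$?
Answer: $-24516$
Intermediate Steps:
$z = -3$ ($z = 3 \left(-1\right) 1 = \left(-3\right) 1 = -3$)
$D{\left(w,m \right)} = 195$ ($D{\left(w,m \right)} = \left(-7 + 205\right) - 3 = 198 - 3 = 195$)
$D{\left(M,-357 \right)} - 24711 = 195 - 24711 = -24516$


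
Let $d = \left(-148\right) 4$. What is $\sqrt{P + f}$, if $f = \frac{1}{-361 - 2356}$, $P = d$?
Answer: $\frac{i \sqrt{4370199405}}{2717} \approx 24.331 i$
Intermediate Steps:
$d = -592$
$P = -592$
$f = - \frac{1}{2717}$ ($f = \frac{1}{-361 - 2356} = \frac{1}{-2717} = - \frac{1}{2717} \approx -0.00036805$)
$\sqrt{P + f} = \sqrt{-592 - \frac{1}{2717}} = \sqrt{- \frac{1608465}{2717}} = \frac{i \sqrt{4370199405}}{2717}$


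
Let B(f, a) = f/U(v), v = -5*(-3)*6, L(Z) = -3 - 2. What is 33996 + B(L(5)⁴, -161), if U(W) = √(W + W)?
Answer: 33996 + 125*√5/6 ≈ 34043.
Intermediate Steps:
L(Z) = -5
v = 90 (v = 15*6 = 90)
U(W) = √2*√W (U(W) = √(2*W) = √2*√W)
B(f, a) = f*√5/30 (B(f, a) = f/((√2*√90)) = f/((√2*(3*√10))) = f/((6*√5)) = f*(√5/30) = f*√5/30)
33996 + B(L(5)⁴, -161) = 33996 + (1/30)*(-5)⁴*√5 = 33996 + (1/30)*625*√5 = 33996 + 125*√5/6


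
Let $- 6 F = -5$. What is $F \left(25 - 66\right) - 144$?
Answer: $- \frac{1069}{6} \approx -178.17$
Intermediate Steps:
$F = \frac{5}{6}$ ($F = \left(- \frac{1}{6}\right) \left(-5\right) = \frac{5}{6} \approx 0.83333$)
$F \left(25 - 66\right) - 144 = \frac{5 \left(25 - 66\right)}{6} - 144 = \frac{5}{6} \left(-41\right) - 144 = - \frac{205}{6} - 144 = - \frac{1069}{6}$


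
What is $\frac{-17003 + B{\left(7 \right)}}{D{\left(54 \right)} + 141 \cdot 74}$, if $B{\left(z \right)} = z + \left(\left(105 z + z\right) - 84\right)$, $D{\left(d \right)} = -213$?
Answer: $- \frac{5446}{3407} \approx -1.5985$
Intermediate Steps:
$B{\left(z \right)} = -84 + 107 z$ ($B{\left(z \right)} = z + \left(106 z - 84\right) = z + \left(-84 + 106 z\right) = -84 + 107 z$)
$\frac{-17003 + B{\left(7 \right)}}{D{\left(54 \right)} + 141 \cdot 74} = \frac{-17003 + \left(-84 + 107 \cdot 7\right)}{-213 + 141 \cdot 74} = \frac{-17003 + \left(-84 + 749\right)}{-213 + 10434} = \frac{-17003 + 665}{10221} = \left(-16338\right) \frac{1}{10221} = - \frac{5446}{3407}$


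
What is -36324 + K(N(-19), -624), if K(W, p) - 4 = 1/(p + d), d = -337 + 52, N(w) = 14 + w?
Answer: -33014881/909 ≈ -36320.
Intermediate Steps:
d = -285
K(W, p) = 4 + 1/(-285 + p) (K(W, p) = 4 + 1/(p - 285) = 4 + 1/(-285 + p))
-36324 + K(N(-19), -624) = -36324 + (-1139 + 4*(-624))/(-285 - 624) = -36324 + (-1139 - 2496)/(-909) = -36324 - 1/909*(-3635) = -36324 + 3635/909 = -33014881/909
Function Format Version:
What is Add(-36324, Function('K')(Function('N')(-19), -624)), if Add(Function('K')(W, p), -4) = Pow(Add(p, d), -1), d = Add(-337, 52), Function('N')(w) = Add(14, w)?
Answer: Rational(-33014881, 909) ≈ -36320.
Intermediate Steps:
d = -285
Function('K')(W, p) = Add(4, Pow(Add(-285, p), -1)) (Function('K')(W, p) = Add(4, Pow(Add(p, -285), -1)) = Add(4, Pow(Add(-285, p), -1)))
Add(-36324, Function('K')(Function('N')(-19), -624)) = Add(-36324, Mul(Pow(Add(-285, -624), -1), Add(-1139, Mul(4, -624)))) = Add(-36324, Mul(Pow(-909, -1), Add(-1139, -2496))) = Add(-36324, Mul(Rational(-1, 909), -3635)) = Add(-36324, Rational(3635, 909)) = Rational(-33014881, 909)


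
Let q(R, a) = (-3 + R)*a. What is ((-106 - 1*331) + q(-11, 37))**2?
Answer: 912025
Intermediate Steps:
q(R, a) = a*(-3 + R)
((-106 - 1*331) + q(-11, 37))**2 = ((-106 - 1*331) + 37*(-3 - 11))**2 = ((-106 - 331) + 37*(-14))**2 = (-437 - 518)**2 = (-955)**2 = 912025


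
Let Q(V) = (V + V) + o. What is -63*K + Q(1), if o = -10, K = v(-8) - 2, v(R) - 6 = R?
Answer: 244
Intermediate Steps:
v(R) = 6 + R
K = -4 (K = (6 - 8) - 2 = -2 - 2 = -4)
Q(V) = -10 + 2*V (Q(V) = (V + V) - 10 = 2*V - 10 = -10 + 2*V)
-63*K + Q(1) = -63*(-4) + (-10 + 2*1) = 252 + (-10 + 2) = 252 - 8 = 244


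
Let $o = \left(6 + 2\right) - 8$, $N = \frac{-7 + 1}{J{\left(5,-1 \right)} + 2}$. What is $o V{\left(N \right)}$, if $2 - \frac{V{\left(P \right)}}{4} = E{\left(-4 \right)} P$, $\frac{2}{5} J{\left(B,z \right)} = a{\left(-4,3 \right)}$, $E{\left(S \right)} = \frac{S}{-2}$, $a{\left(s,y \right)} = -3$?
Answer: $0$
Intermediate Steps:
$E{\left(S \right)} = - \frac{S}{2}$ ($E{\left(S \right)} = S \left(- \frac{1}{2}\right) = - \frac{S}{2}$)
$J{\left(B,z \right)} = - \frac{15}{2}$ ($J{\left(B,z \right)} = \frac{5}{2} \left(-3\right) = - \frac{15}{2}$)
$N = \frac{12}{11}$ ($N = \frac{-7 + 1}{- \frac{15}{2} + 2} = - \frac{6}{- \frac{11}{2}} = \left(-6\right) \left(- \frac{2}{11}\right) = \frac{12}{11} \approx 1.0909$)
$o = 0$ ($o = 8 - 8 = 0$)
$V{\left(P \right)} = 8 - 8 P$ ($V{\left(P \right)} = 8 - 4 \left(- \frac{1}{2}\right) \left(-4\right) P = 8 - 4 \cdot 2 P = 8 - 8 P$)
$o V{\left(N \right)} = 0 \left(8 - \frac{96}{11}\right) = 0 \left(- \frac{8}{11}\right) = 0$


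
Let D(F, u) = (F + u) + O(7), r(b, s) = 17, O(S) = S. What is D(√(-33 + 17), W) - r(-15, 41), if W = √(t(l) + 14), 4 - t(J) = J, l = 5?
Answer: -10 + √13 + 4*I ≈ -6.3944 + 4.0*I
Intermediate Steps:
t(J) = 4 - J
W = √13 (W = √((4 - 1*5) + 14) = √((4 - 5) + 14) = √(-1 + 14) = √13 ≈ 3.6056)
D(F, u) = 7 + F + u (D(F, u) = (F + u) + 7 = 7 + F + u)
D(√(-33 + 17), W) - r(-15, 41) = (7 + √(-33 + 17) + √13) - 1*17 = (7 + √(-16) + √13) - 17 = (7 + 4*I + √13) - 17 = (7 + √13 + 4*I) - 17 = -10 + √13 + 4*I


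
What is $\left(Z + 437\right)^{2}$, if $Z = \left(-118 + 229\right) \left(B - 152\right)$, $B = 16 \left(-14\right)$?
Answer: $1705607401$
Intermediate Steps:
$B = -224$
$Z = -41736$ ($Z = \left(-118 + 229\right) \left(-224 - 152\right) = 111 \left(-376\right) = -41736$)
$\left(Z + 437\right)^{2} = \left(-41736 + 437\right)^{2} = \left(-41299\right)^{2} = 1705607401$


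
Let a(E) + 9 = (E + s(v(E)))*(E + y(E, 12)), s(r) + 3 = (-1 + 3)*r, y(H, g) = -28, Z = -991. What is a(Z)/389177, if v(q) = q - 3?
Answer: 3038649/389177 ≈ 7.8079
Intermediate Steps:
v(q) = -3 + q
s(r) = -3 + 2*r (s(r) = -3 + (-1 + 3)*r = -3 + 2*r)
a(E) = -9 + (-28 + E)*(-9 + 3*E) (a(E) = -9 + (E + (-3 + 2*(-3 + E)))*(E - 28) = -9 + (E + (-3 + (-6 + 2*E)))*(-28 + E) = -9 + (E + (-9 + 2*E))*(-28 + E) = -9 + (-9 + 3*E)*(-28 + E) = -9 + (-28 + E)*(-9 + 3*E))
a(Z)/389177 = (243 - 93*(-991) + 3*(-991)²)/389177 = (243 + 92163 + 3*982081)*(1/389177) = (243 + 92163 + 2946243)*(1/389177) = 3038649*(1/389177) = 3038649/389177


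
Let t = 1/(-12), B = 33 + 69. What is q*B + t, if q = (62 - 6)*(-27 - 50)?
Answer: -5277889/12 ≈ -4.3982e+5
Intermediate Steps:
q = -4312 (q = 56*(-77) = -4312)
B = 102
t = -1/12 ≈ -0.083333
q*B + t = -4312*102 - 1/12 = -439824 - 1/12 = -5277889/12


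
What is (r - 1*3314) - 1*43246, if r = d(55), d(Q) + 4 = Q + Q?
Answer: -46454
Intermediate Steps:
d(Q) = -4 + 2*Q (d(Q) = -4 + (Q + Q) = -4 + 2*Q)
r = 106 (r = -4 + 2*55 = -4 + 110 = 106)
(r - 1*3314) - 1*43246 = (106 - 1*3314) - 1*43246 = (106 - 3314) - 43246 = -3208 - 43246 = -46454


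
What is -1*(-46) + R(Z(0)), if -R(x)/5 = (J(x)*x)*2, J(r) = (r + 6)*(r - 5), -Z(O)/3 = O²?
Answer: 46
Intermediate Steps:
Z(O) = -3*O²
J(r) = (-5 + r)*(6 + r) (J(r) = (6 + r)*(-5 + r) = (-5 + r)*(6 + r))
R(x) = -10*x*(-30 + x + x²) (R(x) = -5*(-30 + x + x²)*x*2 = -5*x*(-30 + x + x²)*2 = -10*x*(-30 + x + x²))
-1*(-46) + R(Z(0)) = -1*(-46) + 10*(-3*0²)*(30 - (-3)*0² - (-3*0²)²) = 46 + 10*(-3*0)*(30 - (-3)*0 - (-3*0)²) = 46 + 10*0*(30 - 1*0 - 1*0²) = 46 + 10*0*(30 + 0 - 1*0) = 46 + 10*0*(30 + 0 + 0) = 46 + 10*0*30 = 46 + 0 = 46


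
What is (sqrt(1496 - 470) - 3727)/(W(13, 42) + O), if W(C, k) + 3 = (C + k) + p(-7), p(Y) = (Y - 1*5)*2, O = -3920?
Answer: 3727/3892 - 3*sqrt(114)/3892 ≈ 0.94938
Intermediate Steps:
p(Y) = -10 + 2*Y (p(Y) = (Y - 5)*2 = (-5 + Y)*2 = -10 + 2*Y)
W(C, k) = -27 + C + k (W(C, k) = -3 + ((C + k) + (-10 + 2*(-7))) = -3 + ((C + k) + (-10 - 14)) = -3 + ((C + k) - 24) = -3 + (-24 + C + k) = -27 + C + k)
(sqrt(1496 - 470) - 3727)/(W(13, 42) + O) = (sqrt(1496 - 470) - 3727)/((-27 + 13 + 42) - 3920) = (sqrt(1026) - 3727)/(28 - 3920) = (3*sqrt(114) - 3727)/(-3892) = (-3727 + 3*sqrt(114))*(-1/3892) = 3727/3892 - 3*sqrt(114)/3892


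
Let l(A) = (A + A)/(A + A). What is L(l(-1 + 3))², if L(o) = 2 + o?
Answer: 9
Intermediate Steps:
l(A) = 1 (l(A) = (2*A)/((2*A)) = (2*A)*(1/(2*A)) = 1)
L(l(-1 + 3))² = (2 + 1)² = 3² = 9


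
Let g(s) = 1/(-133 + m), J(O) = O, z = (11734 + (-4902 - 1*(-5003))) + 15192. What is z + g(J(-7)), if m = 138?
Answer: 135136/5 ≈ 27027.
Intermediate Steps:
z = 27027 (z = (11734 + (-4902 + 5003)) + 15192 = (11734 + 101) + 15192 = 11835 + 15192 = 27027)
g(s) = ⅕ (g(s) = 1/(-133 + 138) = 1/5 = ⅕)
z + g(J(-7)) = 27027 + ⅕ = 135136/5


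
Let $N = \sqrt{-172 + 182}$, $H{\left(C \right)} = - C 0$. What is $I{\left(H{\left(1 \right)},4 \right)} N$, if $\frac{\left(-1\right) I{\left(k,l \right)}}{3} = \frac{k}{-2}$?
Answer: $0$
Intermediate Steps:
$H{\left(C \right)} = 0$
$I{\left(k,l \right)} = \frac{3 k}{2}$ ($I{\left(k,l \right)} = - 3 \frac{k}{-2} = - 3 k \left(- \frac{1}{2}\right) = - 3 \left(- \frac{k}{2}\right) = \frac{3 k}{2}$)
$N = \sqrt{10} \approx 3.1623$
$I{\left(H{\left(1 \right)},4 \right)} N = \frac{3}{2} \cdot 0 \sqrt{10} = 0 \sqrt{10} = 0$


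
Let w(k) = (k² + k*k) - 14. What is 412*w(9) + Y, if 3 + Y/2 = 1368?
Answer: 63706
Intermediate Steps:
Y = 2730 (Y = -6 + 2*1368 = -6 + 2736 = 2730)
w(k) = -14 + 2*k² (w(k) = (k² + k²) - 14 = 2*k² - 14 = -14 + 2*k²)
412*w(9) + Y = 412*(-14 + 2*9²) + 2730 = 412*(-14 + 2*81) + 2730 = 412*(-14 + 162) + 2730 = 412*148 + 2730 = 60976 + 2730 = 63706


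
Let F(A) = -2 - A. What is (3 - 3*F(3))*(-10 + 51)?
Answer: 738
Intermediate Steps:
(3 - 3*F(3))*(-10 + 51) = (3 - 3*(-2 - 1*3))*(-10 + 51) = (3 - 3*(-2 - 3))*41 = (3 - 3*(-5))*41 = (3 + 15)*41 = 18*41 = 738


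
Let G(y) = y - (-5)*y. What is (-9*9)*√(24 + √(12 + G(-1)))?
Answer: -81*√(24 + √6) ≈ -416.58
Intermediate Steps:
G(y) = 6*y (G(y) = y + 5*y = 6*y)
(-9*9)*√(24 + √(12 + G(-1))) = (-9*9)*√(24 + √(12 + 6*(-1))) = -81*√(24 + √(12 - 6)) = -81*√(24 + √6)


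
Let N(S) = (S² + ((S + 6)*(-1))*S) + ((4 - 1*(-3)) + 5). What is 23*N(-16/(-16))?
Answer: 138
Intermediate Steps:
N(S) = 12 + S² + S*(-6 - S) (N(S) = (S² + ((6 + S)*(-1))*S) + ((4 + 3) + 5) = (S² + (-6 - S)*S) + (7 + 5) = (S² + S*(-6 - S)) + 12 = 12 + S² + S*(-6 - S))
23*N(-16/(-16)) = 23*(12 - (-96)/(-16)) = 23*(12 - (-96)*(-1)/16) = 23*(12 - 6*1) = 23*(12 - 6) = 23*6 = 138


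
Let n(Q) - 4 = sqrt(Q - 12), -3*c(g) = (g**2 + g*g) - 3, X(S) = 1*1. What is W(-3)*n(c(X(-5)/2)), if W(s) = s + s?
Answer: -24 - I*sqrt(402) ≈ -24.0 - 20.05*I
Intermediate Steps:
X(S) = 1
W(s) = 2*s
c(g) = 1 - 2*g**2/3 (c(g) = -((g**2 + g*g) - 3)/3 = -((g**2 + g**2) - 3)/3 = -(2*g**2 - 3)/3 = -(-3 + 2*g**2)/3 = 1 - 2*g**2/3)
n(Q) = 4 + sqrt(-12 + Q) (n(Q) = 4 + sqrt(Q - 12) = 4 + sqrt(-12 + Q))
W(-3)*n(c(X(-5)/2)) = (2*(-3))*(4 + sqrt(-12 + (1 - 2*(1/2)**2/3))) = -6*(4 + sqrt(-12 + (1 - 2*(1*(1/2))**2/3))) = -6*(4 + sqrt(-12 + (1 - 2*(1/2)**2/3))) = -6*(4 + sqrt(-12 + (1 - 2/3*1/4))) = -6*(4 + sqrt(-12 + (1 - 1/6))) = -6*(4 + sqrt(-12 + 5/6)) = -6*(4 + sqrt(-67/6)) = -6*(4 + I*sqrt(402)/6) = -24 - I*sqrt(402)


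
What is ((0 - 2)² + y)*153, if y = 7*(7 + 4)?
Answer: 12393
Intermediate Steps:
y = 77 (y = 7*11 = 77)
((0 - 2)² + y)*153 = ((0 - 2)² + 77)*153 = ((-2)² + 77)*153 = (4 + 77)*153 = 81*153 = 12393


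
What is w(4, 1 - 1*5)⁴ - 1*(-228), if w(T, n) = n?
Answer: 484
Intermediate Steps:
w(4, 1 - 1*5)⁴ - 1*(-228) = (1 - 1*5)⁴ - 1*(-228) = (1 - 5)⁴ + 228 = (-4)⁴ + 228 = 256 + 228 = 484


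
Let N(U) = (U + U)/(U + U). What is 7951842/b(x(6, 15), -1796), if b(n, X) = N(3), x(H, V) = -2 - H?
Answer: 7951842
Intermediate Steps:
N(U) = 1 (N(U) = (2*U)/((2*U)) = (2*U)*(1/(2*U)) = 1)
b(n, X) = 1
7951842/b(x(6, 15), -1796) = 7951842/1 = 7951842*1 = 7951842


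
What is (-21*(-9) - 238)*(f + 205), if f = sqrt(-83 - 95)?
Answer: -10045 - 49*I*sqrt(178) ≈ -10045.0 - 653.74*I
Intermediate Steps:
f = I*sqrt(178) (f = sqrt(-178) = I*sqrt(178) ≈ 13.342*I)
(-21*(-9) - 238)*(f + 205) = (-21*(-9) - 238)*(I*sqrt(178) + 205) = (189 - 238)*(205 + I*sqrt(178)) = -49*(205 + I*sqrt(178)) = -10045 - 49*I*sqrt(178)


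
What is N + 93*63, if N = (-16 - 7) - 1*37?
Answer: 5799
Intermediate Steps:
N = -60 (N = -23 - 37 = -60)
N + 93*63 = -60 + 93*63 = -60 + 5859 = 5799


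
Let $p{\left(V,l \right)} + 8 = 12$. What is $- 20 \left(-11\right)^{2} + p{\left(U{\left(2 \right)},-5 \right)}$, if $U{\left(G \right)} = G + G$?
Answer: $-2416$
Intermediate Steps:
$U{\left(G \right)} = 2 G$
$p{\left(V,l \right)} = 4$ ($p{\left(V,l \right)} = -8 + 12 = 4$)
$- 20 \left(-11\right)^{2} + p{\left(U{\left(2 \right)},-5 \right)} = - 20 \left(-11\right)^{2} + 4 = \left(-20\right) 121 + 4 = -2420 + 4 = -2416$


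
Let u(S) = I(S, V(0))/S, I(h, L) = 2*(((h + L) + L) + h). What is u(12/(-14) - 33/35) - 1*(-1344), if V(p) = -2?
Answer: 12172/9 ≈ 1352.4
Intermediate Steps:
I(h, L) = 4*L + 4*h (I(h, L) = 2*(((L + h) + L) + h) = 2*((h + 2*L) + h) = 2*(2*L + 2*h) = 4*L + 4*h)
u(S) = (-8 + 4*S)/S (u(S) = (4*(-2) + 4*S)/S = (-8 + 4*S)/S)
u(12/(-14) - 33/35) - 1*(-1344) = (4 - 8/(12/(-14) - 33/35)) - 1*(-1344) = (4 - 8/(12*(-1/14) - 33*1/35)) + 1344 = (4 - 8/(-6/7 - 33/35)) + 1344 = (4 - 8/(-9/5)) + 1344 = (4 - 8*(-5/9)) + 1344 = (4 + 40/9) + 1344 = 76/9 + 1344 = 12172/9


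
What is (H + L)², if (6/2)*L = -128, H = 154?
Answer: 111556/9 ≈ 12395.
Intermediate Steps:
L = -128/3 (L = (⅓)*(-128) = -128/3 ≈ -42.667)
(H + L)² = (154 - 128/3)² = (334/3)² = 111556/9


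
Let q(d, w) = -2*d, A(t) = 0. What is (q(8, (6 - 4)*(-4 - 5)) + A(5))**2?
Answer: 256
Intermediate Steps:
(q(8, (6 - 4)*(-4 - 5)) + A(5))**2 = (-2*8 + 0)**2 = (-16 + 0)**2 = (-16)**2 = 256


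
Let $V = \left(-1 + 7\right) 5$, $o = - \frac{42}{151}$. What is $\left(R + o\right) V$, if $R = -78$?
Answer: $- \frac{354600}{151} \approx -2348.3$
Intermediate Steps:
$o = - \frac{42}{151}$ ($o = \left(-42\right) \frac{1}{151} = - \frac{42}{151} \approx -0.27815$)
$V = 30$ ($V = 6 \cdot 5 = 30$)
$\left(R + o\right) V = \left(-78 - \frac{42}{151}\right) 30 = \left(- \frac{11820}{151}\right) 30 = - \frac{354600}{151}$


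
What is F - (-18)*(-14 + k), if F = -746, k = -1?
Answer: -1016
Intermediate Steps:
F - (-18)*(-14 + k) = -746 - (-18)*(-14 - 1) = -746 - (-18)*(-15) = -746 - 1*270 = -746 - 270 = -1016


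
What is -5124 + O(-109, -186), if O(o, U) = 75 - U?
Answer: -4863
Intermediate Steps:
-5124 + O(-109, -186) = -5124 + (75 - 1*(-186)) = -5124 + (75 + 186) = -5124 + 261 = -4863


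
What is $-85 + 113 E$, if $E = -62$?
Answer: $-7091$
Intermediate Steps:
$-85 + 113 E = -85 + 113 \left(-62\right) = -85 - 7006 = -7091$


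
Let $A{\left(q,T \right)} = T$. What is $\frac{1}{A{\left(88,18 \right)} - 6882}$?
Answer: $- \frac{1}{6864} \approx -0.00014569$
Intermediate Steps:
$\frac{1}{A{\left(88,18 \right)} - 6882} = \frac{1}{18 - 6882} = \frac{1}{-6864} = - \frac{1}{6864}$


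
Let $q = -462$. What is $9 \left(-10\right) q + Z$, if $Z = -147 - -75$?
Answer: $41508$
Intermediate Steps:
$Z = -72$ ($Z = -147 + 75 = -72$)
$9 \left(-10\right) q + Z = 9 \left(-10\right) \left(-462\right) - 72 = \left(-90\right) \left(-462\right) - 72 = 41580 - 72 = 41508$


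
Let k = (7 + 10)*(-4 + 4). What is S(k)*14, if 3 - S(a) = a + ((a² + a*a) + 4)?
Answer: -14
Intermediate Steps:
k = 0 (k = 17*0 = 0)
S(a) = -1 - a - 2*a² (S(a) = 3 - (a + ((a² + a*a) + 4)) = 3 - (a + ((a² + a²) + 4)) = 3 - (a + (2*a² + 4)) = 3 - (a + (4 + 2*a²)) = 3 - (4 + a + 2*a²) = 3 + (-4 - a - 2*a²) = -1 - a - 2*a²)
S(k)*14 = (-1 - 1*0 - 2*0²)*14 = (-1 + 0 - 2*0)*14 = (-1 + 0 + 0)*14 = -1*14 = -14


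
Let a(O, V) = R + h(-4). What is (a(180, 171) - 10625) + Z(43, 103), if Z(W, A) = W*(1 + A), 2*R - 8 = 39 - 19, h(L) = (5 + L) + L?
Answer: -6142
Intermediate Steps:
h(L) = 5 + 2*L
R = 14 (R = 4 + (39 - 19)/2 = 4 + (1/2)*20 = 4 + 10 = 14)
a(O, V) = 11 (a(O, V) = 14 + (5 + 2*(-4)) = 14 + (5 - 8) = 14 - 3 = 11)
(a(180, 171) - 10625) + Z(43, 103) = (11 - 10625) + 43*(1 + 103) = -10614 + 43*104 = -10614 + 4472 = -6142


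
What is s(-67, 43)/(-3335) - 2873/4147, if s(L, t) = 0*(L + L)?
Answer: -221/319 ≈ -0.69279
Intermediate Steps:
s(L, t) = 0 (s(L, t) = 0*(2*L) = 0)
s(-67, 43)/(-3335) - 2873/4147 = 0/(-3335) - 2873/4147 = 0*(-1/3335) - 2873*1/4147 = 0 - 221/319 = -221/319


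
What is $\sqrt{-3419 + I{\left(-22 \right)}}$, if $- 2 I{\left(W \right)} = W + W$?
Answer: $i \sqrt{3397} \approx 58.284 i$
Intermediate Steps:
$I{\left(W \right)} = - W$ ($I{\left(W \right)} = - \frac{W + W}{2} = - \frac{2 W}{2} = - W$)
$\sqrt{-3419 + I{\left(-22 \right)}} = \sqrt{-3419 - -22} = \sqrt{-3419 + 22} = \sqrt{-3397} = i \sqrt{3397}$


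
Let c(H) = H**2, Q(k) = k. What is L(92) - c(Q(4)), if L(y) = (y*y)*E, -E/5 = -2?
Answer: 84624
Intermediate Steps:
E = 10 (E = -5*(-2) = 10)
L(y) = 10*y**2 (L(y) = (y*y)*10 = y**2*10 = 10*y**2)
L(92) - c(Q(4)) = 10*92**2 - 1*4**2 = 10*8464 - 1*16 = 84640 - 16 = 84624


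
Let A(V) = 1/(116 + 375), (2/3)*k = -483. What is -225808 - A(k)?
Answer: -110871729/491 ≈ -2.2581e+5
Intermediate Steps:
k = -1449/2 (k = (3/2)*(-483) = -1449/2 ≈ -724.50)
A(V) = 1/491
-225808 - A(k) = -225808 - 1*1/491 = -225808 - 1/491 = -110871729/491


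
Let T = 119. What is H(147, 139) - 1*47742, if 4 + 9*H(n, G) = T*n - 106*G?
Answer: -426923/9 ≈ -47436.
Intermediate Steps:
H(n, G) = -4/9 - 106*G/9 + 119*n/9 (H(n, G) = -4/9 + (119*n - 106*G)/9 = -4/9 + (-106*G + 119*n)/9 = -4/9 + (-106*G/9 + 119*n/9) = -4/9 - 106*G/9 + 119*n/9)
H(147, 139) - 1*47742 = (-4/9 - 106/9*139 + (119/9)*147) - 1*47742 = (-4/9 - 14734/9 + 5831/3) - 47742 = 2755/9 - 47742 = -426923/9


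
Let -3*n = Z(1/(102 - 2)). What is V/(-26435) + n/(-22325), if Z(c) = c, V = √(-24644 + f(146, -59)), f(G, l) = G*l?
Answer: 1/6697500 - I*√33258/26435 ≈ 1.4931e-7 - 0.0068987*I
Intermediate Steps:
V = I*√33258 (V = √(-24644 + 146*(-59)) = √(-24644 - 8614) = √(-33258) = I*√33258 ≈ 182.37*I)
n = -1/300 (n = -1/(3*(102 - 2)) = -⅓/100 = -⅓*1/100 = -1/300 ≈ -0.0033333)
V/(-26435) + n/(-22325) = (I*√33258)/(-26435) - 1/300/(-22325) = (I*√33258)*(-1/26435) - 1/300*(-1/22325) = -I*√33258/26435 + 1/6697500 = 1/6697500 - I*√33258/26435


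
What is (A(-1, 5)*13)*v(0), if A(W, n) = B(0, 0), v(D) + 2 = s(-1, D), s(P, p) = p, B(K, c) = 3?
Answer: -78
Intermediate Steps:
v(D) = -2 + D
A(W, n) = 3
(A(-1, 5)*13)*v(0) = (3*13)*(-2 + 0) = 39*(-2) = -78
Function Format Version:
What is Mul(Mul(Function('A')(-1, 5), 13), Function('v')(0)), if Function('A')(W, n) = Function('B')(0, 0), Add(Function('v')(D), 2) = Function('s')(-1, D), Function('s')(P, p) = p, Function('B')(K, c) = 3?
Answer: -78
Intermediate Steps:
Function('v')(D) = Add(-2, D)
Function('A')(W, n) = 3
Mul(Mul(Function('A')(-1, 5), 13), Function('v')(0)) = Mul(Mul(3, 13), Add(-2, 0)) = Mul(39, -2) = -78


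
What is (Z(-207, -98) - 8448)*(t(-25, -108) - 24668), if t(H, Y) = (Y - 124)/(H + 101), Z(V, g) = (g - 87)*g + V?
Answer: -4441406250/19 ≈ -2.3376e+8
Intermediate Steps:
Z(V, g) = V + g*(-87 + g) (Z(V, g) = (-87 + g)*g + V = g*(-87 + g) + V = V + g*(-87 + g))
t(H, Y) = (-124 + Y)/(101 + H)
(Z(-207, -98) - 8448)*(t(-25, -108) - 24668) = ((-207 + (-98)**2 - 87*(-98)) - 8448)*((-124 - 108)/(101 - 25) - 24668) = ((-207 + 9604 + 8526) - 8448)*(-232/76 - 24668) = (17923 - 8448)*((1/76)*(-232) - 24668) = 9475*(-58/19 - 24668) = 9475*(-468750/19) = -4441406250/19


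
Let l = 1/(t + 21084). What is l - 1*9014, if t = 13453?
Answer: -311316517/34537 ≈ -9014.0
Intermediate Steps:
l = 1/34537 (l = 1/(13453 + 21084) = 1/34537 ≈ 2.8954e-5)
l - 1*9014 = 1/34537 - 1*9014 = 1/34537 - 9014 = -311316517/34537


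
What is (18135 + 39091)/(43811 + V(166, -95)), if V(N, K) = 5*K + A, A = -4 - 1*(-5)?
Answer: 57226/43337 ≈ 1.3205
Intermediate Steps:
A = 1 (A = -4 + 5 = 1)
V(N, K) = 1 + 5*K (V(N, K) = 5*K + 1 = 1 + 5*K)
(18135 + 39091)/(43811 + V(166, -95)) = (18135 + 39091)/(43811 + (1 + 5*(-95))) = 57226/(43811 + (1 - 475)) = 57226/(43811 - 474) = 57226/43337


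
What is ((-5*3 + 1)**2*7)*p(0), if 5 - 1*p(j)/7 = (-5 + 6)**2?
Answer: 38416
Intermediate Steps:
p(j) = 28 (p(j) = 35 - 7*(-5 + 6)**2 = 35 - 7*1**2 = 35 - 7*1 = 35 - 7 = 28)
((-5*3 + 1)**2*7)*p(0) = ((-5*3 + 1)**2*7)*28 = ((-15 + 1)**2*7)*28 = ((-14)**2*7)*28 = (196*7)*28 = 1372*28 = 38416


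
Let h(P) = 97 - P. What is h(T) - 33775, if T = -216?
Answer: -33462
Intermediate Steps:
h(T) - 33775 = (97 - 1*(-216)) - 33775 = (97 + 216) - 33775 = 313 - 33775 = -33462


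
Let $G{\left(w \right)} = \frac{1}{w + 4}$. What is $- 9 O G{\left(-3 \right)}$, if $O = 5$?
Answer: $-45$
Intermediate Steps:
$G{\left(w \right)} = \frac{1}{4 + w}$
$- 9 O G{\left(-3 \right)} = \frac{\left(-9\right) 5}{4 - 3} = - \frac{45}{1} = \left(-45\right) 1 = -45$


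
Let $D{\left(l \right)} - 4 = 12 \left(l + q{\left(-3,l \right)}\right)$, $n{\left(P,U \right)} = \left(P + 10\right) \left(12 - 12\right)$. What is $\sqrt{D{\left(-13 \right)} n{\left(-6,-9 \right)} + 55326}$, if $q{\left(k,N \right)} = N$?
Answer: $\sqrt{55326} \approx 235.21$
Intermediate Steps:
$n{\left(P,U \right)} = 0$ ($n{\left(P,U \right)} = \left(10 + P\right) 0 = 0$)
$D{\left(l \right)} = 4 + 24 l$ ($D{\left(l \right)} = 4 + 12 \left(l + l\right) = 4 + 12 \cdot 2 l = 4 + 24 l$)
$\sqrt{D{\left(-13 \right)} n{\left(-6,-9 \right)} + 55326} = \sqrt{\left(4 + 24 \left(-13\right)\right) 0 + 55326} = \sqrt{\left(4 - 312\right) 0 + 55326} = \sqrt{\left(-308\right) 0 + 55326} = \sqrt{0 + 55326} = \sqrt{55326}$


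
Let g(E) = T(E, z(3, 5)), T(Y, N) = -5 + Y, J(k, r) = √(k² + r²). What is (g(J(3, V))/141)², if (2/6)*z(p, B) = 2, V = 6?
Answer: 70/19881 - 10*√5/6627 ≈ 0.00014677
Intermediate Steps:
z(p, B) = 6 (z(p, B) = 3*2 = 6)
g(E) = -5 + E
(g(J(3, V))/141)² = ((-5 + √(3² + 6²))/141)² = ((-5 + √(9 + 36))*(1/141))² = ((-5 + √45)*(1/141))² = ((-5 + 3*√5)*(1/141))² = (-5/141 + √5/47)²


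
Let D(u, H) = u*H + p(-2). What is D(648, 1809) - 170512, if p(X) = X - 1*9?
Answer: 1001709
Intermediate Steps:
p(X) = -9 + X (p(X) = X - 9 = -9 + X)
D(u, H) = -11 + H*u (D(u, H) = u*H + (-9 - 2) = H*u - 11 = -11 + H*u)
D(648, 1809) - 170512 = (-11 + 1809*648) - 170512 = (-11 + 1172232) - 170512 = 1172221 - 170512 = 1001709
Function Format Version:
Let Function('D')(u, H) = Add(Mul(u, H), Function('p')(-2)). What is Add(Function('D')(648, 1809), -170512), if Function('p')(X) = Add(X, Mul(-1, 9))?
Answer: 1001709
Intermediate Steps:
Function('p')(X) = Add(-9, X) (Function('p')(X) = Add(X, -9) = Add(-9, X))
Function('D')(u, H) = Add(-11, Mul(H, u)) (Function('D')(u, H) = Add(Mul(u, H), Add(-9, -2)) = Add(Mul(H, u), -11) = Add(-11, Mul(H, u)))
Add(Function('D')(648, 1809), -170512) = Add(Add(-11, Mul(1809, 648)), -170512) = Add(Add(-11, 1172232), -170512) = Add(1172221, -170512) = 1001709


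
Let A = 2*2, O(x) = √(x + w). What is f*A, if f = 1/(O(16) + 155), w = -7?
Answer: 2/79 ≈ 0.025316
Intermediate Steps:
O(x) = √(-7 + x) (O(x) = √(x - 7) = √(-7 + x))
A = 4
f = 1/158 (f = 1/(√(-7 + 16) + 155) = 1/(√9 + 155) = 1/(3 + 155) = 1/158 ≈ 0.0063291)
f*A = (1/158)*4 = 2/79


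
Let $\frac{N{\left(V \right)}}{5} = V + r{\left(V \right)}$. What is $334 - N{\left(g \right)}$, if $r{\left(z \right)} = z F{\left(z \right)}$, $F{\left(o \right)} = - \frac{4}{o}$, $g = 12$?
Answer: $294$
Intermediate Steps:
$r{\left(z \right)} = -4$ ($r{\left(z \right)} = z \left(- \frac{4}{z}\right) = -4$)
$N{\left(V \right)} = -20 + 5 V$ ($N{\left(V \right)} = 5 \left(V - 4\right) = 5 \left(-4 + V\right) = -20 + 5 V$)
$334 - N{\left(g \right)} = 334 - \left(-20 + 5 \cdot 12\right) = 334 - \left(-20 + 60\right) = 334 - 40 = 294$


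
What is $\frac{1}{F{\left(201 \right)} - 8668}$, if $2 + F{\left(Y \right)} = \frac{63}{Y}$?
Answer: $- \frac{67}{580869} \approx -0.00011534$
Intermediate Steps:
$F{\left(Y \right)} = -2 + \frac{63}{Y}$
$\frac{1}{F{\left(201 \right)} - 8668} = \frac{1}{\left(-2 + \frac{63}{201}\right) - 8668} = \frac{1}{\left(-2 + 63 \cdot \frac{1}{201}\right) - 8668} = \frac{1}{\left(-2 + \frac{21}{67}\right) - 8668} = \frac{1}{- \frac{113}{67} - 8668} = \frac{1}{- \frac{580869}{67}} = - \frac{67}{580869}$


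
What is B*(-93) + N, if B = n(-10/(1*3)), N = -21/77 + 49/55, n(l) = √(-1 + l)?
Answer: 34/55 - 31*I*√39 ≈ 0.61818 - 193.59*I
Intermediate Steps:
N = 34/55 (N = -21*1/77 + 49*(1/55) = -3/11 + 49/55 = 34/55 ≈ 0.61818)
B = I*√39/3 (B = √(-1 - 10/(1*3)) = √(-1 - 10/3) = √(-13/3) = I*√39/3 ≈ 2.0817*I)
B*(-93) + N = (I*√39/3)*(-93) + 34/55 = -31*I*√39 + 34/55 = 34/55 - 31*I*√39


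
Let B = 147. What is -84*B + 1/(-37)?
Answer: -456877/37 ≈ -12348.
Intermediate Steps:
-84*B + 1/(-37) = -84*147 + 1/(-37) = -12348 - 1/37 = -456877/37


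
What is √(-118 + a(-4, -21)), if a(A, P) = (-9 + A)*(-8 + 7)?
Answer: I*√105 ≈ 10.247*I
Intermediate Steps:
a(A, P) = 9 - A (a(A, P) = (-9 + A)*(-1) = 9 - A)
√(-118 + a(-4, -21)) = √(-118 + (9 - 1*(-4))) = √(-118 + (9 + 4)) = √(-118 + 13) = √(-105) = I*√105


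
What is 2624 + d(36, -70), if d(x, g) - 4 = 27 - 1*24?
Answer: 2631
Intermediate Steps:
d(x, g) = 7 (d(x, g) = 4 + (27 - 1*24) = 4 + (27 - 24) = 4 + 3 = 7)
2624 + d(36, -70) = 2624 + 7 = 2631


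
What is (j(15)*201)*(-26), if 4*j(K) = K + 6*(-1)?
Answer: -23517/2 ≈ -11759.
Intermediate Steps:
j(K) = -3/2 + K/4 (j(K) = (K + 6*(-1))/4 = (K - 6)/4 = (-6 + K)/4 = -3/2 + K/4)
(j(15)*201)*(-26) = ((-3/2 + (¼)*15)*201)*(-26) = ((-3/2 + 15/4)*201)*(-26) = ((9/4)*201)*(-26) = (1809/4)*(-26) = -23517/2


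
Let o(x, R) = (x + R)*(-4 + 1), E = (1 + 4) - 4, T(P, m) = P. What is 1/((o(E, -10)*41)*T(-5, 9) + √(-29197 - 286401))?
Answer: -5535/30951823 - I*√315598/30951823 ≈ -0.00017883 - 1.815e-5*I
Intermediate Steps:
E = 1 (E = 5 - 4 = 1)
o(x, R) = -3*R - 3*x (o(x, R) = (R + x)*(-3) = -3*R - 3*x)
1/((o(E, -10)*41)*T(-5, 9) + √(-29197 - 286401)) = 1/(((-3*(-10) - 3*1)*41)*(-5) + √(-29197 - 286401)) = 1/(((30 - 3)*41)*(-5) + √(-315598)) = 1/((27*41)*(-5) + I*√315598) = 1/(1107*(-5) + I*√315598) = 1/(-5535 + I*√315598)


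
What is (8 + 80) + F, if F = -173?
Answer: -85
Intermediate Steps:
(8 + 80) + F = (8 + 80) - 173 = 88 - 173 = -85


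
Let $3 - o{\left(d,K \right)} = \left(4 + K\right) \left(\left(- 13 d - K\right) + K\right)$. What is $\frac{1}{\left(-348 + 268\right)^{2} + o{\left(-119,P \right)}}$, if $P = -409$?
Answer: $\frac{1}{632938} \approx 1.5799 \cdot 10^{-6}$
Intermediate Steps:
$o{\left(d,K \right)} = 3 + 13 d \left(4 + K\right)$ ($o{\left(d,K \right)} = 3 - \left(4 + K\right) \left(\left(- 13 d - K\right) + K\right) = 3 - \left(4 + K\right) \left(\left(- K - 13 d\right) + K\right) = 3 - \left(4 + K\right) \left(- 13 d\right) = 3 - - 13 d \left(4 + K\right) = 3 + 13 d \left(4 + K\right)$)
$\frac{1}{\left(-348 + 268\right)^{2} + o{\left(-119,P \right)}} = \frac{1}{\left(-348 + 268\right)^{2} + \left(3 + 52 \left(-119\right) + 13 \left(-409\right) \left(-119\right)\right)} = \frac{1}{\left(-80\right)^{2} + \left(3 - 6188 + 632723\right)} = \frac{1}{6400 + 626538} = \frac{1}{632938}$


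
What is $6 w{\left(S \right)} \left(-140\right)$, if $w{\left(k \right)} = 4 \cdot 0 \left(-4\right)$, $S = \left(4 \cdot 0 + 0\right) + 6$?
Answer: $0$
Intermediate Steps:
$S = 6$ ($S = \left(0 + 0\right) + 6 = 0 + 6 = 6$)
$w{\left(k \right)} = 0$ ($w{\left(k \right)} = 0 \left(-4\right) = 0$)
$6 w{\left(S \right)} \left(-140\right) = 6 \cdot 0 \left(-140\right) = 0 \left(-140\right) = 0$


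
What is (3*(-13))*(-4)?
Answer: 156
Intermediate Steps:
(3*(-13))*(-4) = -39*(-4) = 156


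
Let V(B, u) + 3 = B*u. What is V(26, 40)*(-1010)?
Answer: -1047370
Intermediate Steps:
V(B, u) = -3 + B*u
V(26, 40)*(-1010) = (-3 + 26*40)*(-1010) = (-3 + 1040)*(-1010) = 1037*(-1010) = -1047370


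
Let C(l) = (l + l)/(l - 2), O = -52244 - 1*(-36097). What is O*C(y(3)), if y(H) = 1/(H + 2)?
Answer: 32294/9 ≈ 3588.2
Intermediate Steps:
y(H) = 1/(2 + H)
O = -16147 (O = -52244 + 36097 = -16147)
C(l) = 2*l/(-2 + l) (C(l) = (2*l)/(-2 + l) = 2*l/(-2 + l))
O*C(y(3)) = -32294/((2 + 3)*(-2 + 1/(2 + 3))) = -32294/(5*(-2 + 1/5)) = -32294/(5*(-9/5)) = -32294*(-5)/(5*9) = -16147*(-2/9) = 32294/9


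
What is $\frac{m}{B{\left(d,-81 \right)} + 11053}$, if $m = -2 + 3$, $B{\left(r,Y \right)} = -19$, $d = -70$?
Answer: $\frac{1}{11034} \approx 9.0629 \cdot 10^{-5}$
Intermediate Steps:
$m = 1$
$\frac{m}{B{\left(d,-81 \right)} + 11053} = 1 \frac{1}{-19 + 11053} = 1 \cdot \frac{1}{11034} = \frac{1}{11034}$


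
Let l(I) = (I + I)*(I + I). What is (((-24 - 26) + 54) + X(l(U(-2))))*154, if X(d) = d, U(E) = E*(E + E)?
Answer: 40040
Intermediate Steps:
U(E) = 2*E**2 (U(E) = E*(2*E) = 2*E**2)
l(I) = 4*I**2 (l(I) = (2*I)*(2*I) = 4*I**2)
(((-24 - 26) + 54) + X(l(U(-2))))*154 = (((-24 - 26) + 54) + 4*(2*(-2)**2)**2)*154 = ((-50 + 54) + 4*(2*4)**2)*154 = (4 + 4*8**2)*154 = (4 + 4*64)*154 = (4 + 256)*154 = 260*154 = 40040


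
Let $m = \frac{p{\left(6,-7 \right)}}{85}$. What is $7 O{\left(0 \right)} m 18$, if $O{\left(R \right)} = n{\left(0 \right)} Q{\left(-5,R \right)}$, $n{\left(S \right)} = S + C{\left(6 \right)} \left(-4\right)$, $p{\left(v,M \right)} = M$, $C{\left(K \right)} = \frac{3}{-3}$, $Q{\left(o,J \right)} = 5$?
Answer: $- \frac{3528}{17} \approx -207.53$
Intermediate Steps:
$C{\left(K \right)} = -1$ ($C{\left(K \right)} = 3 \left(- \frac{1}{3}\right) = -1$)
$n{\left(S \right)} = 4 + S$ ($n{\left(S \right)} = S - -4 = S + 4 = 4 + S$)
$O{\left(R \right)} = 20$ ($O{\left(R \right)} = \left(4 + 0\right) 5 = 4 \cdot 5 = 20$)
$m = - \frac{7}{85} \approx -0.082353$
$7 O{\left(0 \right)} m 18 = 7 \cdot 20 \left(- \frac{7}{85}\right) 18 = 140 \left(- \frac{7}{85}\right) 18 = \left(- \frac{196}{17}\right) 18 = - \frac{3528}{17}$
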